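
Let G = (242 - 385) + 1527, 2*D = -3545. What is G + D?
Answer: -777/2 ≈ -388.50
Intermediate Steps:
D = -3545/2 (D = (1/2)*(-3545) = -3545/2 ≈ -1772.5)
G = 1384 (G = -143 + 1527 = 1384)
G + D = 1384 - 3545/2 = -777/2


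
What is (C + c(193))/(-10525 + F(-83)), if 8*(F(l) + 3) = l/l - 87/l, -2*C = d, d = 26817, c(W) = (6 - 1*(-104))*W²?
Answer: -1355881858/3495211 ≈ -387.93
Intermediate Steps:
c(W) = 110*W² (c(W) = (6 + 104)*W² = 110*W²)
C = -26817/2 (C = -½*26817 = -26817/2 ≈ -13409.)
F(l) = -23/8 - 87/(8*l) (F(l) = -3 + (l/l - 87/l)/8 = -3 + (1 - 87/l)/8 = -3 + (⅛ - 87/(8*l)) = -23/8 - 87/(8*l))
(C + c(193))/(-10525 + F(-83)) = (-26817/2 + 110*193²)/(-10525 + (⅛)*(-87 - 23*(-83))/(-83)) = (-26817/2 + 110*37249)/(-10525 + (⅛)*(-1/83)*(-87 + 1909)) = (-26817/2 + 4097390)/(-10525 + (⅛)*(-1/83)*1822) = 8167963/(2*(-10525 - 911/332)) = 8167963/(2*(-3495211/332)) = (8167963/2)*(-332/3495211) = -1355881858/3495211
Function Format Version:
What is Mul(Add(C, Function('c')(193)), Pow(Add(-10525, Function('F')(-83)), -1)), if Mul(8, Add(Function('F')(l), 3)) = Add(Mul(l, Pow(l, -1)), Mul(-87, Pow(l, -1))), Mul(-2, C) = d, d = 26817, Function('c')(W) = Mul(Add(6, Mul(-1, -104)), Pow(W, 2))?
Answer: Rational(-1355881858, 3495211) ≈ -387.93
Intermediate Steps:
Function('c')(W) = Mul(110, Pow(W, 2)) (Function('c')(W) = Mul(Add(6, 104), Pow(W, 2)) = Mul(110, Pow(W, 2)))
C = Rational(-26817, 2) (C = Mul(Rational(-1, 2), 26817) = Rational(-26817, 2) ≈ -13409.)
Function('F')(l) = Add(Rational(-23, 8), Mul(Rational(-87, 8), Pow(l, -1))) (Function('F')(l) = Add(-3, Mul(Rational(1, 8), Add(Mul(l, Pow(l, -1)), Mul(-87, Pow(l, -1))))) = Add(-3, Mul(Rational(1, 8), Add(1, Mul(-87, Pow(l, -1))))) = Add(-3, Add(Rational(1, 8), Mul(Rational(-87, 8), Pow(l, -1)))) = Add(Rational(-23, 8), Mul(Rational(-87, 8), Pow(l, -1))))
Mul(Add(C, Function('c')(193)), Pow(Add(-10525, Function('F')(-83)), -1)) = Mul(Add(Rational(-26817, 2), Mul(110, Pow(193, 2))), Pow(Add(-10525, Mul(Rational(1, 8), Pow(-83, -1), Add(-87, Mul(-23, -83)))), -1)) = Mul(Add(Rational(-26817, 2), Mul(110, 37249)), Pow(Add(-10525, Mul(Rational(1, 8), Rational(-1, 83), Add(-87, 1909))), -1)) = Mul(Add(Rational(-26817, 2), 4097390), Pow(Add(-10525, Mul(Rational(1, 8), Rational(-1, 83), 1822)), -1)) = Mul(Rational(8167963, 2), Pow(Add(-10525, Rational(-911, 332)), -1)) = Mul(Rational(8167963, 2), Pow(Rational(-3495211, 332), -1)) = Mul(Rational(8167963, 2), Rational(-332, 3495211)) = Rational(-1355881858, 3495211)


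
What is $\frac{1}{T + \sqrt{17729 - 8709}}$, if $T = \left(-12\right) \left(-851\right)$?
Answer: $\frac{2553}{26068981} - \frac{\sqrt{2255}}{52137962} \approx 9.7022 \cdot 10^{-5}$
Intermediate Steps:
$T = 10212$
$\frac{1}{T + \sqrt{17729 - 8709}} = \frac{1}{10212 + \sqrt{17729 - 8709}} = \frac{1}{10212 + \sqrt{9020}} = \frac{1}{10212 + 2 \sqrt{2255}}$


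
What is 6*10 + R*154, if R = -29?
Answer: -4406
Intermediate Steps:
6*10 + R*154 = 6*10 - 29*154 = 60 - 4466 = -4406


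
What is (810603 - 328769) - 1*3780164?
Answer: -3298330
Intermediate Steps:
(810603 - 328769) - 1*3780164 = 481834 - 3780164 = -3298330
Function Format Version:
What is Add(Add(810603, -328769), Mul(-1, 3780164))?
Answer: -3298330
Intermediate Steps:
Add(Add(810603, -328769), Mul(-1, 3780164)) = Add(481834, -3780164) = -3298330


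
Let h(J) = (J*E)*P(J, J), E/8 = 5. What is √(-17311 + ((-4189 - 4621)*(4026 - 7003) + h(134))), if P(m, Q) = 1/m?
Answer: √26210099 ≈ 5119.6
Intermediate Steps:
E = 40 (E = 8*5 = 40)
h(J) = 40 (h(J) = (J*40)/J = (40*J)/J = 40)
√(-17311 + ((-4189 - 4621)*(4026 - 7003) + h(134))) = √(-17311 + ((-4189 - 4621)*(4026 - 7003) + 40)) = √(-17311 + (-8810*(-2977) + 40)) = √(-17311 + (26227370 + 40)) = √(-17311 + 26227410) = √26210099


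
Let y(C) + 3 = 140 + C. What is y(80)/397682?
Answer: 217/397682 ≈ 0.00054566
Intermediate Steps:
y(C) = 137 + C (y(C) = -3 + (140 + C) = 137 + C)
y(80)/397682 = (137 + 80)/397682 = 217*(1/397682) = 217/397682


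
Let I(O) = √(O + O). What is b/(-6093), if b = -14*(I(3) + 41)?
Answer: 574/6093 + 14*√6/6093 ≈ 0.099835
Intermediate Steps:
I(O) = √2*√O (I(O) = √(2*O) = √2*√O)
b = -574 - 14*√6 (b = -14*(√2*√3 + 41) = -14*(√6 + 41) = -14*(41 + √6) = -574 - 14*√6 ≈ -608.29)
b/(-6093) = (-574 - 14*√6)/(-6093) = (-574 - 14*√6)*(-1/6093) = 574/6093 + 14*√6/6093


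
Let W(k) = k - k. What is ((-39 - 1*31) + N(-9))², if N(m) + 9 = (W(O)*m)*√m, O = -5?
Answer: 6241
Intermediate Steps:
W(k) = 0
N(m) = -9 (N(m) = -9 + (0*m)*√m = -9 + 0*√m = -9 + 0 = -9)
((-39 - 1*31) + N(-9))² = ((-39 - 1*31) - 9)² = ((-39 - 31) - 9)² = (-70 - 9)² = (-79)² = 6241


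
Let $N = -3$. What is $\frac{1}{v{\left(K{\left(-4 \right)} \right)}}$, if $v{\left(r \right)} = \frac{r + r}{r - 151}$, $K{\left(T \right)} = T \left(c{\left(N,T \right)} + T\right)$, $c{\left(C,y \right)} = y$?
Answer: $- \frac{119}{64} \approx -1.8594$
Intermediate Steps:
$K{\left(T \right)} = 2 T^{2}$ ($K{\left(T \right)} = T \left(T + T\right) = T 2 T = 2 T^{2}$)
$v{\left(r \right)} = \frac{2 r}{-151 + r}$
$\frac{1}{v{\left(K{\left(-4 \right)} \right)}} = \frac{1}{2 \cdot 2 \left(-4\right)^{2} \frac{1}{-151 + 2 \left(-4\right)^{2}}} = \frac{1}{2 \cdot 2 \cdot 16 \frac{1}{-151 + 2 \cdot 16}} = \frac{1}{2 \cdot 32 \frac{1}{-151 + 32}} = \frac{1}{2 \cdot 32 \frac{1}{-119}} = \frac{1}{2 \cdot 32 \left(- \frac{1}{119}\right)} = \frac{1}{- \frac{64}{119}} = - \frac{119}{64}$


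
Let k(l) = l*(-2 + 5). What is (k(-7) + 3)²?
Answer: 324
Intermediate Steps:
k(l) = 3*l (k(l) = l*3 = 3*l)
(k(-7) + 3)² = (3*(-7) + 3)² = (-21 + 3)² = (-18)² = 324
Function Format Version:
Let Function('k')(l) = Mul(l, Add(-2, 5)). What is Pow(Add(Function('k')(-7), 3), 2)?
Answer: 324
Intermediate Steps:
Function('k')(l) = Mul(3, l) (Function('k')(l) = Mul(l, 3) = Mul(3, l))
Pow(Add(Function('k')(-7), 3), 2) = Pow(Add(Mul(3, -7), 3), 2) = Pow(Add(-21, 3), 2) = Pow(-18, 2) = 324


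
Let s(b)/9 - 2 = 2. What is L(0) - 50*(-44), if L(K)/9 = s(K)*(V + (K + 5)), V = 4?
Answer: 5116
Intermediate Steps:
s(b) = 36 (s(b) = 18 + 9*2 = 18 + 18 = 36)
L(K) = 2916 + 324*K (L(K) = 9*(36*(4 + (K + 5))) = 9*(36*(4 + (5 + K))) = 9*(36*(9 + K)) = 9*(324 + 36*K) = 2916 + 324*K)
L(0) - 50*(-44) = (2916 + 324*0) - 50*(-44) = (2916 + 0) + 2200 = 2916 + 2200 = 5116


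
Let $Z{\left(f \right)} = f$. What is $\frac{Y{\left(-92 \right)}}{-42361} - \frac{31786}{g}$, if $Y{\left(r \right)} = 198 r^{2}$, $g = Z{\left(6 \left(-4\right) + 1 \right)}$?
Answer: $\frac{5169730}{3851} \approx 1342.4$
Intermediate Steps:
$g = -23$ ($g = 6 \left(-4\right) + 1 = -24 + 1 = -23$)
$\frac{Y{\left(-92 \right)}}{-42361} - \frac{31786}{g} = \frac{198 \left(-92\right)^{2}}{-42361} - \frac{31786}{-23} = 198 \cdot 8464 \left(- \frac{1}{42361}\right) - -1382 = 1675872 \left(- \frac{1}{42361}\right) + 1382 = - \frac{152352}{3851} + 1382 = \frac{5169730}{3851}$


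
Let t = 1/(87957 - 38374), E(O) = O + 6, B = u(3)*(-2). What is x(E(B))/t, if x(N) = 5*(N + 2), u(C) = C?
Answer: 495830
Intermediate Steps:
B = -6 (B = 3*(-2) = -6)
E(O) = 6 + O
t = 1/49583 ≈ 2.0168e-5
x(N) = 10 + 5*N (x(N) = 5*(2 + N) = 10 + 5*N)
x(E(B))/t = (10 + 5*(6 - 6))/(1/49583) = (10 + 5*0)*49583 = (10 + 0)*49583 = 10*49583 = 495830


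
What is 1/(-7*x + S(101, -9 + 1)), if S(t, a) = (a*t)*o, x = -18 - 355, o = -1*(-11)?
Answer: -1/6277 ≈ -0.00015931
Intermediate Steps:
o = 11
x = -373
S(t, a) = 11*a*t (S(t, a) = (a*t)*11 = 11*a*t)
1/(-7*x + S(101, -9 + 1)) = 1/(-7*(-373) + 11*(-9 + 1)*101) = 1/(2611 + 11*(-8)*101) = 1/(2611 - 8888) = 1/(-6277) = -1/6277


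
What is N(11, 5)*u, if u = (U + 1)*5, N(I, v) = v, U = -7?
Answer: -150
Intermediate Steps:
u = -30 (u = (-7 + 1)*5 = -6*5 = -30)
N(11, 5)*u = 5*(-30) = -150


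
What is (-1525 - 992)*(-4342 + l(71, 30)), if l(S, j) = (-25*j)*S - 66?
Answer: 145125186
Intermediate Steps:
l(S, j) = -66 - 25*S*j (l(S, j) = -25*S*j - 66 = -66 - 25*S*j)
(-1525 - 992)*(-4342 + l(71, 30)) = (-1525 - 992)*(-4342 + (-66 - 25*71*30)) = -2517*(-4342 + (-66 - 53250)) = -2517*(-4342 - 53316) = -2517*(-57658) = 145125186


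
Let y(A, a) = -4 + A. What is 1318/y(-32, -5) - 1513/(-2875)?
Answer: -1867391/51750 ≈ -36.085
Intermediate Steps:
1318/y(-32, -5) - 1513/(-2875) = 1318/(-4 - 32) - 1513/(-2875) = 1318/(-36) - 1513*(-1/2875) = 1318*(-1/36) + 1513/2875 = -659/18 + 1513/2875 = -1867391/51750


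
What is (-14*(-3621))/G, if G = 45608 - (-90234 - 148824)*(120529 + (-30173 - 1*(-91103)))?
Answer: 25347/21689635615 ≈ 1.1686e-6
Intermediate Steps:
G = 43379271230 (G = 45608 - (-239058)*(120529 + (-30173 + 91103)) = 45608 - (-239058)*(120529 + 60930) = 45608 - (-239058)*181459 = 45608 - 1*(-43379225622) = 45608 + 43379225622 = 43379271230)
(-14*(-3621))/G = -14*(-3621)/43379271230 = 50694*(1/43379271230) = 25347/21689635615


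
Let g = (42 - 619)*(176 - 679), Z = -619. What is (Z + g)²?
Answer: 83875110544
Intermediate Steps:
g = 290231 (g = -577*(-503) = 290231)
(Z + g)² = (-619 + 290231)² = 289612² = 83875110544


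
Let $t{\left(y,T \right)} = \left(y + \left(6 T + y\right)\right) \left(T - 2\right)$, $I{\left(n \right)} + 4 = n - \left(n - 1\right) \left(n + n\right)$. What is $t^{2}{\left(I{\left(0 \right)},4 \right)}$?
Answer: $1024$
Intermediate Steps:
$I{\left(n \right)} = -4 + n - 2 n \left(-1 + n\right)$ ($I{\left(n \right)} = -4 + \left(n - \left(n - 1\right) \left(n + n\right)\right) = -4 + \left(n - \left(-1 + n\right) 2 n\right) = -4 + \left(n - 2 n \left(-1 + n\right)\right) = -4 - \left(- n + 2 n \left(-1 + n\right)\right) = -4 + n - 2 n \left(-1 + n\right)$)
$t{\left(y,T \right)} = \left(-2 + T\right) \left(2 y + 6 T\right)$ ($t{\left(y,T \right)} = \left(y + \left(y + 6 T\right)\right) \left(-2 + T\right) = \left(2 y + 6 T\right) \left(-2 + T\right) = \left(-2 + T\right) \left(2 y + 6 T\right)$)
$t^{2}{\left(I{\left(0 \right)},4 \right)} = \left(\left(-12\right) 4 - 4 \left(-4 - 2 \cdot 0^{2} + 3 \cdot 0\right) + 6 \cdot 4^{2} + 2 \cdot 4 \left(-4 - 2 \cdot 0^{2} + 3 \cdot 0\right)\right)^{2} = \left(-48 - 4 \left(-4 - 0 + 0\right) + 6 \cdot 16 + 2 \cdot 4 \left(-4 - 0 + 0\right)\right)^{2} = \left(-48 - 4 \left(-4 + 0 + 0\right) + 96 + 2 \cdot 4 \left(-4 + 0 + 0\right)\right)^{2} = \left(-48 - -16 + 96 + 2 \cdot 4 \left(-4\right)\right)^{2} = \left(-48 + 16 + 96 - 32\right)^{2} = 32^{2} = 1024$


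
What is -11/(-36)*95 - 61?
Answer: -1151/36 ≈ -31.972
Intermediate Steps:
-11/(-36)*95 - 61 = -11*(-1/36)*95 - 61 = (11/36)*95 - 61 = 1045/36 - 61 = -1151/36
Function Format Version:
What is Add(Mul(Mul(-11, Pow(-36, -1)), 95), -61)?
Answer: Rational(-1151, 36) ≈ -31.972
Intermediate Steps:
Add(Mul(Mul(-11, Pow(-36, -1)), 95), -61) = Add(Mul(Mul(-11, Rational(-1, 36)), 95), -61) = Add(Mul(Rational(11, 36), 95), -61) = Add(Rational(1045, 36), -61) = Rational(-1151, 36)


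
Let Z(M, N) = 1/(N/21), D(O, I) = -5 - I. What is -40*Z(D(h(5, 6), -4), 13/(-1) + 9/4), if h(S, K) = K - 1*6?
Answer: 3360/43 ≈ 78.140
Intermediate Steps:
h(S, K) = -6 + K (h(S, K) = K - 6 = -6 + K)
Z(M, N) = 21/N (Z(M, N) = 1/(N*(1/21)) = 1/(N/21) = 21/N)
-40*Z(D(h(5, 6), -4), 13/(-1) + 9/4) = -840/(13/(-1) + 9/4) = -840/(13*(-1) + 9*(¼)) = -840/(-13 + 9/4) = -840/(-43/4) = -840*(-4)/43 = -40*(-84/43) = 3360/43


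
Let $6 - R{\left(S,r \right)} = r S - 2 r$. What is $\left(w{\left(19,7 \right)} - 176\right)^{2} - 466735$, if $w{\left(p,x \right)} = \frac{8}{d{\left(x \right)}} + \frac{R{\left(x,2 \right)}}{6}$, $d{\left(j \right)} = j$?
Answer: $- \frac{192243539}{441} \approx -4.3593 \cdot 10^{5}$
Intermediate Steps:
$R{\left(S,r \right)} = 6 + 2 r - S r$ ($R{\left(S,r \right)} = 6 - \left(r S - 2 r\right) = 6 - \left(S r - 2 r\right) = 6 - \left(- 2 r + S r\right) = 6 + 2 r - S r$)
$w{\left(p,x \right)} = \frac{5}{3} + \frac{8}{x} - \frac{x}{3}$ ($w{\left(p,x \right)} = \frac{8}{x} + \frac{6 + 2 \cdot 2 - x 2}{6} = \frac{8}{x} + \left(6 + 4 - 2 x\right) \frac{1}{6} = \frac{8}{x} + \left(10 - 2 x\right) \frac{1}{6} = \frac{8}{x} - \left(- \frac{5}{3} + \frac{x}{3}\right) = \frac{5}{3} + \frac{8}{x} - \frac{x}{3}$)
$\left(w{\left(19,7 \right)} - 176\right)^{2} - 466735 = \left(\frac{24 + 7 \left(5 - 7\right)}{3 \cdot 7} - 176\right)^{2} - 466735 = \left(\frac{1}{3} \cdot \frac{1}{7} \left(24 + 7 \left(5 - 7\right)\right) - 176\right)^{2} - 466735 = \left(\frac{1}{3} \cdot \frac{1}{7} \left(24 + 7 \left(-2\right)\right) - 176\right)^{2} - 466735 = \left(\frac{1}{3} \cdot \frac{1}{7} \left(24 - 14\right) - 176\right)^{2} - 466735 = \left(\frac{1}{3} \cdot \frac{1}{7} \cdot 10 - 176\right)^{2} - 466735 = \left(\frac{10}{21} - 176\right)^{2} - 466735 = \left(- \frac{3686}{21}\right)^{2} - 466735 = \frac{13586596}{441} - 466735 = - \frac{192243539}{441}$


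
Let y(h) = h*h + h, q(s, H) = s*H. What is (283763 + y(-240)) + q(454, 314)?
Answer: 483679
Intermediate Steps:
q(s, H) = H*s
y(h) = h + h² (y(h) = h² + h = h + h²)
(283763 + y(-240)) + q(454, 314) = (283763 - 240*(1 - 240)) + 314*454 = (283763 - 240*(-239)) + 142556 = (283763 + 57360) + 142556 = 341123 + 142556 = 483679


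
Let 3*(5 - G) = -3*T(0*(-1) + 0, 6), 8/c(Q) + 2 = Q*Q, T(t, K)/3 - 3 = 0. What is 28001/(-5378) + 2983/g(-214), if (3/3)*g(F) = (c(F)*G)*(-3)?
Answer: -26237965789/64536 ≈ -4.0656e+5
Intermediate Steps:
T(t, K) = 9 (T(t, K) = 9 + 3*0 = 9 + 0 = 9)
c(Q) = 8/(-2 + Q²) (c(Q) = 8/(-2 + Q*Q) = 8/(-2 + Q²))
G = 14 (G = 5 - (-1)*9 = 5 - ⅓*(-27) = 5 + 9 = 14)
g(F) = -336/(-2 + F²) (g(F) = ((8/(-2 + F²))*14)*(-3) = (112/(-2 + F²))*(-3) = -336/(-2 + F²))
28001/(-5378) + 2983/g(-214) = 28001/(-5378) + 2983/((-336/(-2 + (-214)²))) = 28001*(-1/5378) + 2983/((-336/(-2 + 45796))) = -28001/5378 + 2983/((-336/45794)) = -28001/5378 + 2983/((-336*1/45794)) = -28001/5378 + 2983/(-24/3271) = -28001/5378 + 2983*(-3271/24) = -28001/5378 - 9757393/24 = -26237965789/64536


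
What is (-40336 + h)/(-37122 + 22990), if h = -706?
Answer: 20521/7066 ≈ 2.9042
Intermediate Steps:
(-40336 + h)/(-37122 + 22990) = (-40336 - 706)/(-37122 + 22990) = -41042/(-14132) = -41042*(-1/14132) = 20521/7066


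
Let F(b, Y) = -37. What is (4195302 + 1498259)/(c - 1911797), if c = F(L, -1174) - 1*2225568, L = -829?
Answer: -5693561/4137402 ≈ -1.3761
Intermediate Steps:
c = -2225605 (c = -37 - 1*2225568 = -37 - 2225568 = -2225605)
(4195302 + 1498259)/(c - 1911797) = (4195302 + 1498259)/(-2225605 - 1911797) = 5693561/(-4137402) = 5693561*(-1/4137402) = -5693561/4137402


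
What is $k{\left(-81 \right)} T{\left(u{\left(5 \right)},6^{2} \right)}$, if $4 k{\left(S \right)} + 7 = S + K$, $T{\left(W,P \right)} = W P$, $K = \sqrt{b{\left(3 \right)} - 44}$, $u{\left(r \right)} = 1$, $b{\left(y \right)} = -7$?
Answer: $-792 + 9 i \sqrt{51} \approx -792.0 + 64.273 i$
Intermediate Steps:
$K = i \sqrt{51}$ ($K = \sqrt{-7 - 44} = \sqrt{-51} = i \sqrt{51} \approx 7.1414 i$)
$T{\left(W,P \right)} = P W$
$k{\left(S \right)} = - \frac{7}{4} + \frac{S}{4} + \frac{i \sqrt{51}}{4}$ ($k{\left(S \right)} = - \frac{7}{4} + \frac{S + i \sqrt{51}}{4} = - \frac{7}{4} + \left(\frac{S}{4} + \frac{i \sqrt{51}}{4}\right) = - \frac{7}{4} + \frac{S}{4} + \frac{i \sqrt{51}}{4}$)
$k{\left(-81 \right)} T{\left(u{\left(5 \right)},6^{2} \right)} = \left(- \frac{7}{4} + \frac{1}{4} \left(-81\right) + \frac{i \sqrt{51}}{4}\right) 6^{2} \cdot 1 = \left(- \frac{7}{4} - \frac{81}{4} + \frac{i \sqrt{51}}{4}\right) 36 \cdot 1 = \left(-22 + \frac{i \sqrt{51}}{4}\right) 36 = -792 + 9 i \sqrt{51}$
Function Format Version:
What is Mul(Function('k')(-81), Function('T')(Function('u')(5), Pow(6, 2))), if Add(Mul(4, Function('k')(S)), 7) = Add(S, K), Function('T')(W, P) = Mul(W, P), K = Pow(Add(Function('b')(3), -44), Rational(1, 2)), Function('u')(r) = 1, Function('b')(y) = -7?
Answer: Add(-792, Mul(9, I, Pow(51, Rational(1, 2)))) ≈ Add(-792.00, Mul(64.273, I))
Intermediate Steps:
K = Mul(I, Pow(51, Rational(1, 2))) (K = Pow(Add(-7, -44), Rational(1, 2)) = Pow(-51, Rational(1, 2)) = Mul(I, Pow(51, Rational(1, 2))) ≈ Mul(7.1414, I))
Function('T')(W, P) = Mul(P, W)
Function('k')(S) = Add(Rational(-7, 4), Mul(Rational(1, 4), S), Mul(Rational(1, 4), I, Pow(51, Rational(1, 2)))) (Function('k')(S) = Add(Rational(-7, 4), Mul(Rational(1, 4), Add(S, Mul(I, Pow(51, Rational(1, 2)))))) = Add(Rational(-7, 4), Add(Mul(Rational(1, 4), S), Mul(Rational(1, 4), I, Pow(51, Rational(1, 2))))) = Add(Rational(-7, 4), Mul(Rational(1, 4), S), Mul(Rational(1, 4), I, Pow(51, Rational(1, 2)))))
Mul(Function('k')(-81), Function('T')(Function('u')(5), Pow(6, 2))) = Mul(Add(Rational(-7, 4), Mul(Rational(1, 4), -81), Mul(Rational(1, 4), I, Pow(51, Rational(1, 2)))), Mul(Pow(6, 2), 1)) = Mul(Add(Rational(-7, 4), Rational(-81, 4), Mul(Rational(1, 4), I, Pow(51, Rational(1, 2)))), Mul(36, 1)) = Mul(Add(-22, Mul(Rational(1, 4), I, Pow(51, Rational(1, 2)))), 36) = Add(-792, Mul(9, I, Pow(51, Rational(1, 2))))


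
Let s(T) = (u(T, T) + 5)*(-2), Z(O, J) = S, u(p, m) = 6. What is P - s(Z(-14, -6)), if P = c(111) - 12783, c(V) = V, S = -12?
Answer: -12650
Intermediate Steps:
Z(O, J) = -12
P = -12672 (P = 111 - 12783 = -12672)
s(T) = -22 (s(T) = (6 + 5)*(-2) = 11*(-2) = -22)
P - s(Z(-14, -6)) = -12672 - 1*(-22) = -12672 + 22 = -12650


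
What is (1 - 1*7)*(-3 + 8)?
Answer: -30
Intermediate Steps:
(1 - 1*7)*(-3 + 8) = (1 - 7)*5 = -6*5 = -30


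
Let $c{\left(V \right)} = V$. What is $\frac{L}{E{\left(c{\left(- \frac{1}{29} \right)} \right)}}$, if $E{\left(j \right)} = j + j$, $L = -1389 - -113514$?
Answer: $- \frac{3251625}{2} \approx -1.6258 \cdot 10^{6}$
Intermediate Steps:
$L = 112125$ ($L = -1389 + 113514 = 112125$)
$E{\left(j \right)} = 2 j$
$\frac{L}{E{\left(c{\left(- \frac{1}{29} \right)} \right)}} = \frac{112125}{2 \left(- \frac{1}{29}\right)} = \frac{112125}{- \frac{2}{29}} = 112125 \left(- \frac{29}{2}\right) = - \frac{3251625}{2}$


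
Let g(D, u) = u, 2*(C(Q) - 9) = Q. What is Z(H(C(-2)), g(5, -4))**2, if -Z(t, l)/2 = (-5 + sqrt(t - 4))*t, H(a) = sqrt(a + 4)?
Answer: 48*(5 - I*sqrt(2)*sqrt(2 - sqrt(3)))**2 ≈ 1174.3 - 351.38*I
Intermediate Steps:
C(Q) = 9 + Q/2
H(a) = sqrt(4 + a)
Z(t, l) = -2*t*(-5 + sqrt(-4 + t)) (Z(t, l) = -2*(-5 + sqrt(t - 4))*t = -2*(-5 + sqrt(-4 + t))*t = -2*t*(-5 + sqrt(-4 + t)))
Z(H(C(-2)), g(5, -4))**2 = (2*sqrt(4 + (9 + (1/2)*(-2)))*(5 - sqrt(-4 + sqrt(4 + (9 + (1/2)*(-2))))))**2 = (2*sqrt(4 + (9 - 1))*(5 - sqrt(-4 + sqrt(4 + (9 - 1)))))**2 = (2*sqrt(4 + 8)*(5 - sqrt(-4 + sqrt(4 + 8))))**2 = (2*sqrt(12)*(5 - sqrt(-4 + sqrt(12))))**2 = (2*(2*sqrt(3))*(5 - sqrt(-4 + 2*sqrt(3))))**2 = (4*sqrt(3)*(5 - sqrt(-4 + 2*sqrt(3))))**2 = 48*(5 - sqrt(-4 + 2*sqrt(3)))**2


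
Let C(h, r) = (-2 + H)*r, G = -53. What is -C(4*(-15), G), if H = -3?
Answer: -265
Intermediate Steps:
C(h, r) = -5*r (C(h, r) = (-2 - 3)*r = -5*r)
-C(4*(-15), G) = -(-5)*(-53) = -1*265 = -265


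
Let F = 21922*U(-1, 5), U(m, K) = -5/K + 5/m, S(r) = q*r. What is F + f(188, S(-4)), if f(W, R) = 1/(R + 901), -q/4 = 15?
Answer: -150078011/1141 ≈ -1.3153e+5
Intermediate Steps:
q = -60 (q = -4*15 = -60)
S(r) = -60*r
f(W, R) = 1/(901 + R)
F = -131532 (F = 21922*(-5/5 + 5/(-1)) = 21922*(-5*⅕ + 5*(-1)) = 21922*(-1 - 5) = 21922*(-6) = -131532)
F + f(188, S(-4)) = -131532 + 1/(901 - 60*(-4)) = -131532 + 1/(901 + 240) = -131532 + 1/1141 = -150078011/1141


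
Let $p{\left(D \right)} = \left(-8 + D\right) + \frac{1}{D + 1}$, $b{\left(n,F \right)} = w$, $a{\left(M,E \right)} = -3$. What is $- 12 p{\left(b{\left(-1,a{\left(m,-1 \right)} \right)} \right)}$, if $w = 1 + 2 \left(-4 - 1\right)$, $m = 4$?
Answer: $\frac{411}{2} \approx 205.5$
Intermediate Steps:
$w = -9$ ($w = 1 + 2 \left(-5\right) = 1 - 10 = -9$)
$b{\left(n,F \right)} = -9$
$p{\left(D \right)} = -8 + D + \frac{1}{1 + D}$ ($p{\left(D \right)} = \left(-8 + D\right) + \frac{1}{1 + D} = -8 + D + \frac{1}{1 + D}$)
$- 12 p{\left(b{\left(-1,a{\left(m,-1 \right)} \right)} \right)} = - 12 \frac{-7 + \left(-9\right)^{2} - -63}{1 - 9} = - 12 \frac{-7 + 81 + 63}{-8} = - 12 \left(\left(- \frac{1}{8}\right) 137\right) = \left(-12\right) \left(- \frac{137}{8}\right) = \frac{411}{2}$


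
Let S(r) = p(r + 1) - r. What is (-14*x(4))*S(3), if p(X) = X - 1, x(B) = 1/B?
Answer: 0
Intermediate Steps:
p(X) = -1 + X
S(r) = 0 (S(r) = (-1 + (r + 1)) - r = (-1 + (1 + r)) - r = r - r = 0)
(-14*x(4))*S(3) = -14/4*0 = -14*¼*0 = -7/2*0 = 0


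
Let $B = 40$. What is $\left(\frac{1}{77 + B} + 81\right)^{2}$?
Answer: $\frac{89832484}{13689} \approx 6562.4$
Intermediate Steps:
$\left(\frac{1}{77 + B} + 81\right)^{2} = \left(\frac{1}{77 + 40} + 81\right)^{2} = \left(\frac{1}{117} + 81\right)^{2} = \left(\frac{9478}{117}\right)^{2} = \frac{89832484}{13689}$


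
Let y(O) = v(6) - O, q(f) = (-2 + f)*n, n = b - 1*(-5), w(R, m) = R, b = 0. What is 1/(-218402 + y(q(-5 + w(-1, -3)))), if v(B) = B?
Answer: -1/218356 ≈ -4.5797e-6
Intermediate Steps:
n = 5 (n = 0 - 1*(-5) = 0 + 5 = 5)
q(f) = -10 + 5*f (q(f) = (-2 + f)*5 = -10 + 5*f)
y(O) = 6 - O
1/(-218402 + y(q(-5 + w(-1, -3)))) = 1/(-218402 + (6 - (-10 + 5*(-5 - 1)))) = 1/(-218402 + (6 - (-10 + 5*(-6)))) = 1/(-218402 + (6 - (-10 - 30))) = 1/(-218402 + (6 - 1*(-40))) = 1/(-218402 + (6 + 40)) = 1/(-218402 + 46) = 1/(-218356) = -1/218356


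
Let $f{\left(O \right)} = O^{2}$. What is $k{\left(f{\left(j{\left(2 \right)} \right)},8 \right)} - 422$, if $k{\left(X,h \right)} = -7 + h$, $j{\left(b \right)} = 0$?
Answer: $-421$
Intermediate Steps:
$k{\left(f{\left(j{\left(2 \right)} \right)},8 \right)} - 422 = \left(-7 + 8\right) - 422 = 1 - 422 = -421$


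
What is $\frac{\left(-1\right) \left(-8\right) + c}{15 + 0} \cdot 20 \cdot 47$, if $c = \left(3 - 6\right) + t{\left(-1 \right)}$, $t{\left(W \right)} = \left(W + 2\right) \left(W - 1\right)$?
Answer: $188$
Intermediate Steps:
$t{\left(W \right)} = \left(-1 + W\right) \left(2 + W\right)$ ($t{\left(W \right)} = \left(2 + W\right) \left(-1 + W\right) = \left(-1 + W\right) \left(2 + W\right)$)
$c = -5$ ($c = \left(3 - 6\right) - \left(3 - 1\right) = -3 - 2 = -5$)
$\frac{\left(-1\right) \left(-8\right) + c}{15 + 0} \cdot 20 \cdot 47 = \frac{\left(-1\right) \left(-8\right) - 5}{15 + 0} \cdot 20 \cdot 47 = \frac{8 - 5}{15} \cdot 20 \cdot 47 = 3 \cdot \frac{1}{15} \cdot 20 \cdot 47 = \frac{1}{5} \cdot 20 \cdot 47 = 4 \cdot 47 = 188$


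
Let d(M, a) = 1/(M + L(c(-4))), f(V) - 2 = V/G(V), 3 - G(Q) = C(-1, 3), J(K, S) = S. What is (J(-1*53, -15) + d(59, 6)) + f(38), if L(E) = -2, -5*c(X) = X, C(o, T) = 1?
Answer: 343/57 ≈ 6.0175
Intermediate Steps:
G(Q) = 2 (G(Q) = 3 - 1*1 = 3 - 1 = 2)
c(X) = -X/5
f(V) = 2 + V/2
d(M, a) = 1/(-2 + M) (d(M, a) = 1/(M - 2) = 1/(-2 + M))
(J(-1*53, -15) + d(59, 6)) + f(38) = (-15 + 1/(-2 + 59)) + (2 + (1/2)*38) = (-15 + 1/57) + (2 + 19) = (-15 + 1/57) + 21 = -854/57 + 21 = 343/57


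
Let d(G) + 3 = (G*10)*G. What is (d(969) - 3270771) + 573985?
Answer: 6692821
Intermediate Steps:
d(G) = -3 + 10*G² (d(G) = -3 + (G*10)*G = -3 + (10*G)*G = -3 + 10*G²)
(d(969) - 3270771) + 573985 = ((-3 + 10*969²) - 3270771) + 573985 = ((-3 + 10*938961) - 3270771) + 573985 = ((-3 + 9389610) - 3270771) + 573985 = (9389607 - 3270771) + 573985 = 6118836 + 573985 = 6692821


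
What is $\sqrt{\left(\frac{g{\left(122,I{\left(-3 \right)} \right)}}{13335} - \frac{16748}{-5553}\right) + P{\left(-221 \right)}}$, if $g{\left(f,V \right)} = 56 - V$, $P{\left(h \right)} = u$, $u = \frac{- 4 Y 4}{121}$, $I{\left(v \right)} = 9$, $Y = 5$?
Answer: $\frac{\sqrt{19317826748535805}}{90504645} \approx 1.5357$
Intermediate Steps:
$u = - \frac{80}{121}$ ($u = \frac{\left(-4\right) 5 \cdot 4}{121} = \left(-20\right) 4 \cdot \frac{1}{121} = \left(-80\right) \frac{1}{121} = - \frac{80}{121} \approx -0.66116$)
$P{\left(h \right)} = - \frac{80}{121}$
$\sqrt{\left(\frac{g{\left(122,I{\left(-3 \right)} \right)}}{13335} - \frac{16748}{-5553}\right) + P{\left(-221 \right)}} = \sqrt{\left(\frac{56 - 9}{13335} - \frac{16748}{-5553}\right) - \frac{80}{121}} = \sqrt{\left(\left(56 - 9\right) \frac{1}{13335} - - \frac{16748}{5553}\right) - \frac{80}{121}} = \sqrt{\left(47 \cdot \frac{1}{13335} + \frac{16748}{5553}\right) - \frac{80}{121}} = \sqrt{\left(\frac{47}{13335} + \frac{16748}{5553}\right) - \frac{80}{121}} = \sqrt{\frac{74531857}{24683085} - \frac{80}{121}} = \sqrt{\frac{7043707897}{2986653285}} = \frac{\sqrt{19317826748535805}}{90504645}$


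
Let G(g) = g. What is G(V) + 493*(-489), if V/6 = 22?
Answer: -240945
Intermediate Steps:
V = 132 (V = 6*22 = 132)
G(V) + 493*(-489) = 132 + 493*(-489) = 132 - 241077 = -240945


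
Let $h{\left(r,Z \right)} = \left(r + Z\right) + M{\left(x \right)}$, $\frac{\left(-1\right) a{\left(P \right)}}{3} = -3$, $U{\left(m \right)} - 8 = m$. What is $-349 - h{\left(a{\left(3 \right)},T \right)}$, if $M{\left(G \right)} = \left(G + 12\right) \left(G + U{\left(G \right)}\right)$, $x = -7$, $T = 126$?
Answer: $-454$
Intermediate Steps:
$U{\left(m \right)} = 8 + m$
$M{\left(G \right)} = \left(8 + 2 G\right) \left(12 + G\right)$ ($M{\left(G \right)} = \left(G + 12\right) \left(G + \left(8 + G\right)\right) = \left(12 + G\right) \left(8 + 2 G\right) = \left(8 + 2 G\right) \left(12 + G\right)$)
$a{\left(P \right)} = 9$ ($a{\left(P \right)} = \left(-3\right) \left(-3\right) = 9$)
$h{\left(r,Z \right)} = -30 + Z + r$ ($h{\left(r,Z \right)} = \left(r + Z\right) + \left(96 + 2 \left(-7\right)^{2} + 32 \left(-7\right)\right) = \left(Z + r\right) + \left(96 + 2 \cdot 49 - 224\right) = \left(Z + r\right) + \left(96 + 98 - 224\right) = \left(Z + r\right) - 30 = -30 + Z + r$)
$-349 - h{\left(a{\left(3 \right)},T \right)} = -349 - \left(-30 + 126 + 9\right) = -349 - 105 = -454$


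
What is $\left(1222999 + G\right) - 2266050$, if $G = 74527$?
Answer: $-968524$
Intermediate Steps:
$\left(1222999 + G\right) - 2266050 = \left(1222999 + 74527\right) - 2266050 = 1297526 - 2266050 = -968524$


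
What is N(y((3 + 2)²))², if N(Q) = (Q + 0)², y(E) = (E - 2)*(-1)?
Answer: 279841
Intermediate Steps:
y(E) = 2 - E (y(E) = (-2 + E)*(-1) = 2 - E)
N(Q) = Q²
N(y((3 + 2)²))² = ((2 - (3 + 2)²)²)² = ((2 - 1*5²)²)² = ((2 - 1*25)²)² = ((2 - 25)²)² = ((-23)²)² = 529² = 279841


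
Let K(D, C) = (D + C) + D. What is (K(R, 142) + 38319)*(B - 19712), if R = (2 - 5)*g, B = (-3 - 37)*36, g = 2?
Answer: -813273248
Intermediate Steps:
B = -1440 (B = -40*36 = -1440)
R = -6 (R = (2 - 5)*2 = -3*2 = -6)
K(D, C) = C + 2*D (K(D, C) = (C + D) + D = C + 2*D)
(K(R, 142) + 38319)*(B - 19712) = ((142 + 2*(-6)) + 38319)*(-1440 - 19712) = ((142 - 12) + 38319)*(-21152) = (130 + 38319)*(-21152) = 38449*(-21152) = -813273248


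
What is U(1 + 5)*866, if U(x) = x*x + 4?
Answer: 34640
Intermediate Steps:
U(x) = 4 + x² (U(x) = x² + 4 = 4 + x²)
U(1 + 5)*866 = (4 + (1 + 5)²)*866 = (4 + 6²)*866 = (4 + 36)*866 = 40*866 = 34640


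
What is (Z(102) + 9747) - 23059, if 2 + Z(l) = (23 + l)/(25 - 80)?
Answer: -146479/11 ≈ -13316.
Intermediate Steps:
Z(l) = -133/55 - l/55 (Z(l) = -2 + (23 + l)/(25 - 80) = -2 + (23 + l)/(-55) = -2 + (23 + l)*(-1/55) = -2 + (-23/55 - l/55) = -133/55 - l/55)
(Z(102) + 9747) - 23059 = ((-133/55 - 1/55*102) + 9747) - 23059 = ((-133/55 - 102/55) + 9747) - 23059 = (-47/11 + 9747) - 23059 = 107170/11 - 23059 = -146479/11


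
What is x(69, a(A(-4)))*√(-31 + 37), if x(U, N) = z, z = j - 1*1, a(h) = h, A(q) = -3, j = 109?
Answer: 108*√6 ≈ 264.54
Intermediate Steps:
z = 108 (z = 109 - 1*1 = 109 - 1 = 108)
x(U, N) = 108
x(69, a(A(-4)))*√(-31 + 37) = 108*√(-31 + 37) = 108*√6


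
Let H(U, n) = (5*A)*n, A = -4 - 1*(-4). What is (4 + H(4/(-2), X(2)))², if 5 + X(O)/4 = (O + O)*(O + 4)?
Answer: 16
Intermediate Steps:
X(O) = -20 + 8*O*(4 + O) (X(O) = -20 + 4*((O + O)*(O + 4)) = -20 + 4*((2*O)*(4 + O)) = -20 + 4*(2*O*(4 + O)) = -20 + 8*O*(4 + O))
A = 0 (A = -4 + 4 = 0)
H(U, n) = 0 (H(U, n) = (5*0)*n = 0*n = 0)
(4 + H(4/(-2), X(2)))² = (4 + 0)² = 4² = 16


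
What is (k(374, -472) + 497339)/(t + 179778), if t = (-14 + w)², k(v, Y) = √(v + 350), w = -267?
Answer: 497339/258739 + 2*√181/258739 ≈ 1.9223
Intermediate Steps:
k(v, Y) = √(350 + v)
t = 78961 (t = (-14 - 267)² = (-281)² = 78961)
(k(374, -472) + 497339)/(t + 179778) = (√(350 + 374) + 497339)/(78961 + 179778) = (√724 + 497339)/258739 = (2*√181 + 497339)*(1/258739) = (497339 + 2*√181)*(1/258739) = 497339/258739 + 2*√181/258739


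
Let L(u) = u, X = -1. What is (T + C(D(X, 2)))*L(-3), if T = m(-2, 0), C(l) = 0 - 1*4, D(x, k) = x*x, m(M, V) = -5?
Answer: 27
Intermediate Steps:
D(x, k) = x²
C(l) = -4 (C(l) = 0 - 4 = -4)
T = -5
(T + C(D(X, 2)))*L(-3) = (-5 - 4)*(-3) = -9*(-3) = 27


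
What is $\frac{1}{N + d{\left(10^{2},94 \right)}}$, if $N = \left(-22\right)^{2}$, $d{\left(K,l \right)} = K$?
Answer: $\frac{1}{584} \approx 0.0017123$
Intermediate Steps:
$N = 484$
$\frac{1}{N + d{\left(10^{2},94 \right)}} = \frac{1}{484 + 10^{2}} = \frac{1}{484 + 100} = \frac{1}{584}$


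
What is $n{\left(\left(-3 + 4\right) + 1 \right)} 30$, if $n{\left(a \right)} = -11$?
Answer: $-330$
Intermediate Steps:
$n{\left(\left(-3 + 4\right) + 1 \right)} 30 = \left(-11\right) 30 = -330$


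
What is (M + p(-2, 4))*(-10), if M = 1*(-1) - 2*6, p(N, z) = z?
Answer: 90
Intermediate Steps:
M = -13 (M = -1 - 12 = -13)
(M + p(-2, 4))*(-10) = (-13 + 4)*(-10) = -9*(-10) = 90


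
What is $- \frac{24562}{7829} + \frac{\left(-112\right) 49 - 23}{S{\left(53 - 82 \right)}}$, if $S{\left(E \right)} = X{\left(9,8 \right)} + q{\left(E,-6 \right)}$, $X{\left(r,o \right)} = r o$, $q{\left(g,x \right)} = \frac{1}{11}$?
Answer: $- \frac{494079475}{6208397} \approx -79.582$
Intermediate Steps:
$q{\left(g,x \right)} = \frac{1}{11}$
$X{\left(r,o \right)} = o r$
$S{\left(E \right)} = \frac{793}{11}$ ($S{\left(E \right)} = 8 \cdot 9 + \frac{1}{11} = 72 + \frac{1}{11} = \frac{793}{11}$)
$- \frac{24562}{7829} + \frac{\left(-112\right) 49 - 23}{S{\left(53 - 82 \right)}} = - \frac{24562}{7829} + \frac{\left(-112\right) 49 - 23}{\frac{793}{11}} = \left(-24562\right) \frac{1}{7829} + \left(-5488 - 23\right) \frac{11}{793} = - \frac{24562}{7829} - \frac{60621}{793} = - \frac{494079475}{6208397}$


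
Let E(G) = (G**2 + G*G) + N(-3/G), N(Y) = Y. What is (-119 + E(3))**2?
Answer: 10404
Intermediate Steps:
E(G) = -3/G + 2*G**2 (E(G) = (G**2 + G*G) - 3/G = (G**2 + G**2) - 3/G = 2*G**2 - 3/G = -3/G + 2*G**2)
(-119 + E(3))**2 = (-119 + (-3 + 2*3**3)/3)**2 = (-119 + (-3 + 2*27)/3)**2 = (-119 + (-3 + 54)/3)**2 = (-119 + (1/3)*51)**2 = (-119 + 17)**2 = (-102)**2 = 10404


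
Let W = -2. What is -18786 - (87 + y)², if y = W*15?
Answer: -22035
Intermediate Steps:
y = -30 (y = -2*15 = -30)
-18786 - (87 + y)² = -18786 - (87 - 30)² = -18786 - 1*57² = -18786 - 1*3249 = -18786 - 3249 = -22035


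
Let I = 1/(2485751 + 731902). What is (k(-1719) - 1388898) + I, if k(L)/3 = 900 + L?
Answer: -4476897589814/3217653 ≈ -1.3914e+6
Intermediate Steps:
k(L) = 2700 + 3*L (k(L) = 3*(900 + L) = 2700 + 3*L)
I = 1/3217653 ≈ 3.1079e-7
(k(-1719) - 1388898) + I = ((2700 + 3*(-1719)) - 1388898) + 1/3217653 = ((2700 - 5157) - 1388898) + 1/3217653 = (-2457 - 1388898) + 1/3217653 = -1391355 + 1/3217653 = -4476897589814/3217653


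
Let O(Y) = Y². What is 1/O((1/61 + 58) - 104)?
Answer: 3721/7868025 ≈ 0.00047293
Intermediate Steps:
1/O((1/61 + 58) - 104) = 1/(((1/61 + 58) - 104)²) = 1/((3539/61 - 104)²) = 1/((-2805/61)²) = 1/(7868025/3721) = 3721/7868025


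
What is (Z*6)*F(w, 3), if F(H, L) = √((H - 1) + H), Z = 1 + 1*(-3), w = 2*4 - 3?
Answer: -36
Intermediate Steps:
w = 5 (w = 8 - 3 = 5)
Z = -2 (Z = 1 - 3 = -2)
F(H, L) = √(-1 + 2*H) (F(H, L) = √((-1 + H) + H) = √(-1 + 2*H))
(Z*6)*F(w, 3) = (-2*6)*√(-1 + 2*5) = -12*√(-1 + 10) = -12*√9 = -12*3 = -36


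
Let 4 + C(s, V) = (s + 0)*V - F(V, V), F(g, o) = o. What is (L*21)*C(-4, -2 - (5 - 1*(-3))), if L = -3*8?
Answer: -23184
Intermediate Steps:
L = -24
C(s, V) = -4 - V + V*s (C(s, V) = -4 + ((s + 0)*V - V) = -4 + (s*V - V) = -4 + (V*s - V) = -4 + (-V + V*s) = -4 - V + V*s)
(L*21)*C(-4, -2 - (5 - 1*(-3))) = (-24*21)*(-4 - (-2 - (5 - 1*(-3))) + (-2 - (5 - 1*(-3)))*(-4)) = -504*(-4 - (-2 - (5 + 3)) + (-2 - (5 + 3))*(-4)) = -504*(-4 - (-2 - 1*8) + (-2 - 1*8)*(-4)) = -504*(-4 - (-2 - 8) + (-2 - 8)*(-4)) = -504*(-4 - 1*(-10) - 10*(-4)) = -504*(-4 + 10 + 40) = -504*46 = -23184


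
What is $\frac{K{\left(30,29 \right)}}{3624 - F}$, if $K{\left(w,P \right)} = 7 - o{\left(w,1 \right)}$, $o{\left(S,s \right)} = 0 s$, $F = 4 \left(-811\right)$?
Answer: $\frac{7}{6868} \approx 0.0010192$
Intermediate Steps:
$F = -3244$
$o{\left(S,s \right)} = 0$
$K{\left(w,P \right)} = 7$ ($K{\left(w,P \right)} = 7 - 0 = 7 + 0 = 7$)
$\frac{K{\left(30,29 \right)}}{3624 - F} = \frac{7}{3624 - -3244} = \frac{7}{3624 + 3244} = \frac{7}{6868}$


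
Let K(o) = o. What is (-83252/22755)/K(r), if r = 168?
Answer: -20813/955710 ≈ -0.021778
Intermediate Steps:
(-83252/22755)/K(r) = -83252/22755/168 = -83252*1/22755*(1/168) = -83252/22755*1/168 = -20813/955710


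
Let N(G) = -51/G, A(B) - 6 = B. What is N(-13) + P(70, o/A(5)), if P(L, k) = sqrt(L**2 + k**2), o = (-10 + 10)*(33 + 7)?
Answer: 961/13 ≈ 73.923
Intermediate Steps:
o = 0 (o = 0*40 = 0)
A(B) = 6 + B
N(-13) + P(70, o/A(5)) = -51/(-13) + sqrt(70**2 + (0/(6 + 5))**2) = -51*(-1/13) + sqrt(4900 + (0/11)**2) = 51/13 + sqrt(4900 + (0*(1/11))**2) = 51/13 + sqrt(4900 + 0**2) = 51/13 + sqrt(4900 + 0) = 51/13 + sqrt(4900) = 51/13 + 70 = 961/13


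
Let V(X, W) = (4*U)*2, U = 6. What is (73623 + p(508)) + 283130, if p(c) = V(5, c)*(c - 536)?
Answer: 355409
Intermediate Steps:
V(X, W) = 48 (V(X, W) = (4*6)*2 = 24*2 = 48)
p(c) = -25728 + 48*c (p(c) = 48*(c - 536) = 48*(-536 + c) = -25728 + 48*c)
(73623 + p(508)) + 283130 = (73623 + (-25728 + 48*508)) + 283130 = (73623 + (-25728 + 24384)) + 283130 = (73623 - 1344) + 283130 = 72279 + 283130 = 355409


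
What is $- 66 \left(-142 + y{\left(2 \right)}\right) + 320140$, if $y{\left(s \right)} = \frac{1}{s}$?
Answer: $329479$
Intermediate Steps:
$- 66 \left(-142 + y{\left(2 \right)}\right) + 320140 = - 66 \left(-142 + \frac{1}{2}\right) + 320140 = \left(-66\right) \left(- \frac{283}{2}\right) + 320140 = 9339 + 320140 = 329479$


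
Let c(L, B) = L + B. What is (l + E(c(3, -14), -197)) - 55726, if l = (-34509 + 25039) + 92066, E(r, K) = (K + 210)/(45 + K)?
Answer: 4084227/152 ≈ 26870.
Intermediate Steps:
c(L, B) = B + L
E(r, K) = (210 + K)/(45 + K)
l = 82596 (l = -9470 + 92066 = 82596)
(l + E(c(3, -14), -197)) - 55726 = (82596 + (210 - 197)/(45 - 197)) - 55726 = (82596 + 13/(-152)) - 55726 = (82596 - 1/152*13) - 55726 = (82596 - 13/152) - 55726 = 12554579/152 - 55726 = 4084227/152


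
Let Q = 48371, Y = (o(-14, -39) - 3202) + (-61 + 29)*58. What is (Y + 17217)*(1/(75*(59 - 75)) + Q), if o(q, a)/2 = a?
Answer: 233748016373/400 ≈ 5.8437e+8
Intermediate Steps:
o(q, a) = 2*a
Y = -5136 (Y = (2*(-39) - 3202) + (-61 + 29)*58 = (-78 - 3202) - 32*58 = -3280 - 1856 = -5136)
(Y + 17217)*(1/(75*(59 - 75)) + Q) = (-5136 + 17217)*(1/(75*(59 - 75)) + 48371) = 12081*(1/(75*(-16)) + 48371) = 12081*(1/(-1200) + 48371) = 12081*(-1/1200 + 48371) = 12081*(58045199/1200) = 233748016373/400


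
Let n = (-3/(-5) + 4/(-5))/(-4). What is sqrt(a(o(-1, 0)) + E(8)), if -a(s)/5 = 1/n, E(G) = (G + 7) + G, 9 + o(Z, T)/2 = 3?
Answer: I*sqrt(77) ≈ 8.775*I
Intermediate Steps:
o(Z, T) = -12 (o(Z, T) = -18 + 2*3 = -18 + 6 = -12)
n = 1/20 (n = (-3*(-1/5) + 4*(-1/5))*(-1/4) = (3/5 - 4/5)*(-1/4) = -1/5*(-1/4) = 1/20 ≈ 0.050000)
E(G) = 7 + 2*G (E(G) = (7 + G) + G = 7 + 2*G)
a(s) = -100 (a(s) = -5/1/20 = -5*20 = -100)
sqrt(a(o(-1, 0)) + E(8)) = sqrt(-100 + (7 + 2*8)) = sqrt(-100 + (7 + 16)) = sqrt(-100 + 23) = sqrt(-77) = I*sqrt(77)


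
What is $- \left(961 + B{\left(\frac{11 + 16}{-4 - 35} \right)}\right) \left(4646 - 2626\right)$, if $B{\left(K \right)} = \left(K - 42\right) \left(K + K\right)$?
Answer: $- \frac{348245980}{169} \approx -2.0606 \cdot 10^{6}$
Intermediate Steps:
$B{\left(K \right)} = 2 K \left(-42 + K\right)$ ($B{\left(K \right)} = \left(-42 + K\right) 2 K = 2 K \left(-42 + K\right)$)
$- \left(961 + B{\left(\frac{11 + 16}{-4 - 35} \right)}\right) \left(4646 - 2626\right) = - \left(961 + 2 \frac{11 + 16}{-4 - 35} \left(-42 + \frac{11 + 16}{-4 - 35}\right)\right) \left(4646 - 2626\right) = - \left(961 + 2 \frac{27}{-39} \left(-42 + \frac{27}{-39}\right)\right) 2020 = - \left(961 + 2 \cdot 27 \left(- \frac{1}{39}\right) \left(-42 + 27 \left(- \frac{1}{39}\right)\right)\right) 2020 = - \left(961 + 2 \left(- \frac{9}{13}\right) \left(-42 - \frac{9}{13}\right)\right) 2020 = - \left(961 + 2 \left(- \frac{9}{13}\right) \left(- \frac{555}{13}\right)\right) 2020 = - \left(961 + \frac{9990}{169}\right) 2020 = - \frac{172399 \cdot 2020}{169} = \left(-1\right) \frac{348245980}{169} = - \frac{348245980}{169}$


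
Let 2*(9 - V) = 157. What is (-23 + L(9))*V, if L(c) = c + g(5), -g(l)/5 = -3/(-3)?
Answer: 2641/2 ≈ 1320.5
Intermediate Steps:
V = -139/2 (V = 9 - ½*157 = 9 - 157/2 = -139/2 ≈ -69.500)
g(l) = -5 (g(l) = -(-15)/(-3) = -(-15)*(-1)/3 = -5*1 = -5)
L(c) = -5 + c (L(c) = c - 5 = -5 + c)
(-23 + L(9))*V = (-23 + (-5 + 9))*(-139/2) = (-23 + 4)*(-139/2) = -19*(-139/2) = 2641/2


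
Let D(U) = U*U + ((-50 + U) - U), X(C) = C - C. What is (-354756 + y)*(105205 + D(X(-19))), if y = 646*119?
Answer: -29220681710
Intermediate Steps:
X(C) = 0
D(U) = -50 + U² (D(U) = U² - 50 = -50 + U²)
y = 76874
(-354756 + y)*(105205 + D(X(-19))) = (-354756 + 76874)*(105205 + (-50 + 0²)) = -277882*(105205 + (-50 + 0)) = -277882*(105205 - 50) = -277882*105155 = -29220681710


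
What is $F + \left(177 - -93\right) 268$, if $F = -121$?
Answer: $72239$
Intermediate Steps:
$F + \left(177 - -93\right) 268 = -121 + \left(177 - -93\right) 268 = -121 + \left(177 + 93\right) 268 = -121 + 270 \cdot 268 = -121 + 72360 = 72239$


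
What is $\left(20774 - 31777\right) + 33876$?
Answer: $22873$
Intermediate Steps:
$\left(20774 - 31777\right) + 33876 = -11003 + 33876 = 22873$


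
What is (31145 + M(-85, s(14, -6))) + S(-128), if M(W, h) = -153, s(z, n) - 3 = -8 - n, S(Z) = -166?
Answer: 30826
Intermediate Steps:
s(z, n) = -5 - n (s(z, n) = 3 + (-8 - n) = -5 - n)
(31145 + M(-85, s(14, -6))) + S(-128) = (31145 - 153) - 166 = 30992 - 166 = 30826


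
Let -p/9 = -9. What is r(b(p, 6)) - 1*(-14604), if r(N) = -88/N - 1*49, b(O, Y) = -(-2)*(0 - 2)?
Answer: 14577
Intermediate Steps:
p = 81 (p = -9*(-9) = 81)
b(O, Y) = -4 (b(O, Y) = -(-2)*(-2) = -2*2 = -4)
r(N) = -49 - 88/N (r(N) = -88/N - 49 = -49 - 88/N)
r(b(p, 6)) - 1*(-14604) = (-49 - 88/(-4)) - 1*(-14604) = (-49 - 88*(-¼)) + 14604 = (-49 + 22) + 14604 = -27 + 14604 = 14577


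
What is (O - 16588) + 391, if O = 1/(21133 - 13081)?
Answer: -130418243/8052 ≈ -16197.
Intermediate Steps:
O = 1/8052 ≈ 0.00012419
(O - 16588) + 391 = (1/8052 - 16588) + 391 = -133566575/8052 + 391 = -130418243/8052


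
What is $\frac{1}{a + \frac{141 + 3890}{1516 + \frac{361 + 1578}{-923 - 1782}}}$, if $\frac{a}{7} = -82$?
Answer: $- \frac{4098841}{2341830879} \approx -0.0017503$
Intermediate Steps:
$a = -574$ ($a = 7 \left(-82\right) = -574$)
$\frac{1}{a + \frac{141 + 3890}{1516 + \frac{361 + 1578}{-923 - 1782}}} = \frac{1}{-574 + \frac{141 + 3890}{1516 + \frac{361 + 1578}{-923 - 1782}}} = \frac{1}{-574 + \frac{4031}{1516 + \frac{1939}{-2705}}} = \frac{1}{-574 + \frac{4031}{1516 + 1939 \left(- \frac{1}{2705}\right)}} = \frac{1}{-574 + \frac{4031}{1516 - \frac{1939}{2705}}} = \frac{1}{-574 + \frac{4031}{\frac{4098841}{2705}}} = \frac{1}{-574 + 4031 \cdot \frac{2705}{4098841}} = \frac{1}{-574 + \frac{10903855}{4098841}} = \frac{1}{- \frac{2341830879}{4098841}} = - \frac{4098841}{2341830879}$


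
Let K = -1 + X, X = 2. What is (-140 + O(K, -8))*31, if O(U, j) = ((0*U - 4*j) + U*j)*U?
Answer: -3596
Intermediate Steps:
K = 1 (K = -1 + 2 = 1)
O(U, j) = U*(-4*j + U*j) (O(U, j) = ((0 - 4*j) + U*j)*U = (-4*j + U*j)*U = U*(-4*j + U*j))
(-140 + O(K, -8))*31 = (-140 + 1*(-8)*(-4 + 1))*31 = (-140 + 1*(-8)*(-3))*31 = (-140 + 24)*31 = -116*31 = -3596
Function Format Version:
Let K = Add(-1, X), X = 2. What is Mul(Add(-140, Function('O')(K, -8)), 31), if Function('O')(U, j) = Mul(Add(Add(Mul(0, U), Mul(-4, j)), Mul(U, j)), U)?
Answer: -3596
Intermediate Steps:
K = 1 (K = Add(-1, 2) = 1)
Function('O')(U, j) = Mul(U, Add(Mul(-4, j), Mul(U, j))) (Function('O')(U, j) = Mul(Add(Add(0, Mul(-4, j)), Mul(U, j)), U) = Mul(Add(Mul(-4, j), Mul(U, j)), U) = Mul(U, Add(Mul(-4, j), Mul(U, j))))
Mul(Add(-140, Function('O')(K, -8)), 31) = Mul(Add(-140, Mul(1, -8, Add(-4, 1))), 31) = Mul(Add(-140, Mul(1, -8, -3)), 31) = Mul(Add(-140, 24), 31) = Mul(-116, 31) = -3596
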